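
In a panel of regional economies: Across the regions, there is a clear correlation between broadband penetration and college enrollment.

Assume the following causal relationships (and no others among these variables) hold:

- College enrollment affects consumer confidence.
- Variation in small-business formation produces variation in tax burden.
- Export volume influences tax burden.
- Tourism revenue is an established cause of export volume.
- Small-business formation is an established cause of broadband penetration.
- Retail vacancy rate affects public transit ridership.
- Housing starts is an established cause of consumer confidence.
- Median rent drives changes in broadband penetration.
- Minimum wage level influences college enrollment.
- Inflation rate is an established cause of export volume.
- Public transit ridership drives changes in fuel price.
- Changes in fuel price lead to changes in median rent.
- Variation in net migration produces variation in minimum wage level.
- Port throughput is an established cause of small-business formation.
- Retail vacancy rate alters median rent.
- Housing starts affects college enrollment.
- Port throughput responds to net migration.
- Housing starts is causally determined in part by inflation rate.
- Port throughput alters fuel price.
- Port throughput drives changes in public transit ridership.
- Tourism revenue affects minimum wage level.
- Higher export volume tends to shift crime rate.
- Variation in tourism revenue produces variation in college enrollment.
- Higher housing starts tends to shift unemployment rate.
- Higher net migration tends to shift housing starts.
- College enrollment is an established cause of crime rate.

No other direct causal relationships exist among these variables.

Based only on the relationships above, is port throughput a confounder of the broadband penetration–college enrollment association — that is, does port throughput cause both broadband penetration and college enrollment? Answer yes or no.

no

Port throughput has no stated causal path to college enrollment. A confounder must cause both variables, so port throughput does not qualify.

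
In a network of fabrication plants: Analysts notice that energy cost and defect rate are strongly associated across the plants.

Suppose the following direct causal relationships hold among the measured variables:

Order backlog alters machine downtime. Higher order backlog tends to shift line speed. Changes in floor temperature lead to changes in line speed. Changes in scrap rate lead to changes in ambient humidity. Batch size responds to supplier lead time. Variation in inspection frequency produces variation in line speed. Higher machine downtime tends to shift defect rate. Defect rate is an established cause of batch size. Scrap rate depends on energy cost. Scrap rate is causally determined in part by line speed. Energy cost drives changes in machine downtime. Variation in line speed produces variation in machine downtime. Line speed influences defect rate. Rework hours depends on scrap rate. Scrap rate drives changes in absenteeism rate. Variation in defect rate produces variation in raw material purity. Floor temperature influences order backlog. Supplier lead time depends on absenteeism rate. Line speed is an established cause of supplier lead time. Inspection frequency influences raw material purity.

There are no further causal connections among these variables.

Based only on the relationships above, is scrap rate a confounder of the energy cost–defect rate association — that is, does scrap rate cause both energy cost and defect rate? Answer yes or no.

Scrap rate has no stated causal path to either energy cost or defect rate. A confounder must cause both variables, so scrap rate does not qualify.

no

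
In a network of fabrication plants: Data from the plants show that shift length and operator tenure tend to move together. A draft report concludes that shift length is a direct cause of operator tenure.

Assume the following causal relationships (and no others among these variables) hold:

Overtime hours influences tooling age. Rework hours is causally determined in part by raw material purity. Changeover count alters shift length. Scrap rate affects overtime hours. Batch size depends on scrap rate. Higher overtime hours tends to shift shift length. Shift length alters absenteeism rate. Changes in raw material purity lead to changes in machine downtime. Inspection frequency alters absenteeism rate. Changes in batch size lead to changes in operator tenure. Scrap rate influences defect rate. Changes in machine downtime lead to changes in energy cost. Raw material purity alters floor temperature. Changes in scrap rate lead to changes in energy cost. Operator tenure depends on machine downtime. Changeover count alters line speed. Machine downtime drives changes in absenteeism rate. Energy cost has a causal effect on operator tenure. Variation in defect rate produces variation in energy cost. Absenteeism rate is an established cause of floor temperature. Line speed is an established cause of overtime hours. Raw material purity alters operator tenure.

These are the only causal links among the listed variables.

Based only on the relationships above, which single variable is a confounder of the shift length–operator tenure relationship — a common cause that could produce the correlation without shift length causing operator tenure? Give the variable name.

Scrap rate has a causal path to shift length (scrap rate → overtime hours → shift length) and a separate causal path to operator tenure (scrap rate → energy cost → operator tenure), so it is a common cause of both.
No stated relationship gives shift length a causal route to operator tenure, so the correlation is explained by the shared upstream cause rather than a direct effect.

scrap rate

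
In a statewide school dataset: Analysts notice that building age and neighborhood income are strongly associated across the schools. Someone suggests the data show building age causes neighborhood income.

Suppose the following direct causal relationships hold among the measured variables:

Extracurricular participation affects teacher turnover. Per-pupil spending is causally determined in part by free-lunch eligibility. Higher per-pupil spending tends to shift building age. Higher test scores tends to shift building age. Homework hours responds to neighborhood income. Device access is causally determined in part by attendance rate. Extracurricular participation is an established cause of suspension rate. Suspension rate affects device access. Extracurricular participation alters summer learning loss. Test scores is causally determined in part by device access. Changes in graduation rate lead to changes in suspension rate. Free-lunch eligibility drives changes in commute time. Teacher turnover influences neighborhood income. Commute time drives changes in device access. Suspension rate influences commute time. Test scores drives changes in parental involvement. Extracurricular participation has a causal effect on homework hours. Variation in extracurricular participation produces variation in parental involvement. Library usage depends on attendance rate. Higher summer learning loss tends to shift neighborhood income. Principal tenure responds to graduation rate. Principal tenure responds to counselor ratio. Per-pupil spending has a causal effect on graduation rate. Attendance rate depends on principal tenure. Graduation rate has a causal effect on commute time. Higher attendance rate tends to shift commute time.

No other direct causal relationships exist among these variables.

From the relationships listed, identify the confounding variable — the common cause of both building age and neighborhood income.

extracurricular participation

Extracurricular participation has a causal path to building age (extracurricular participation → suspension rate → device access → test scores → building age) and a separate causal path to neighborhood income (extracurricular participation → summer learning loss → neighborhood income), so it is a common cause of both.
No stated relationship gives building age a causal route to neighborhood income, so the correlation is explained by the shared upstream cause rather than a direct effect.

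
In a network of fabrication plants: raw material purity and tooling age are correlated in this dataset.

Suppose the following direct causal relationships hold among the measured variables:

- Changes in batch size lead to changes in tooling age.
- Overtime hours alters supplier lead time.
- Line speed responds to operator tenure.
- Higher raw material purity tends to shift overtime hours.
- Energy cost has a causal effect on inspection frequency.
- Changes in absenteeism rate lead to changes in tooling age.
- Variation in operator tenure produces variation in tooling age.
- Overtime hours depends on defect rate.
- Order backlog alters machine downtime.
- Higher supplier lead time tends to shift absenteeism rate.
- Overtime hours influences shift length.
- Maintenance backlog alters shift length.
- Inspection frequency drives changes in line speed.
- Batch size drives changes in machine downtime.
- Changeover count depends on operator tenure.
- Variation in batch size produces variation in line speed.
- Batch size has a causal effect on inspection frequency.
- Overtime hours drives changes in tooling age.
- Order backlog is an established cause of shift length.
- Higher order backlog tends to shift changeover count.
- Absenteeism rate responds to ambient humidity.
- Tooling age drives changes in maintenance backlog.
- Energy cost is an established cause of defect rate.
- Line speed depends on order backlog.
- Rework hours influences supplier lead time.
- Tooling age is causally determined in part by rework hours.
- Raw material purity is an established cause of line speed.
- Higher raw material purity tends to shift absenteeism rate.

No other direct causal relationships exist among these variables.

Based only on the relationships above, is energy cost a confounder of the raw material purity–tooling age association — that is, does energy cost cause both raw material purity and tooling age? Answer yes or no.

no

Energy cost has no stated causal path to raw material purity. A confounder must cause both variables, so energy cost does not qualify.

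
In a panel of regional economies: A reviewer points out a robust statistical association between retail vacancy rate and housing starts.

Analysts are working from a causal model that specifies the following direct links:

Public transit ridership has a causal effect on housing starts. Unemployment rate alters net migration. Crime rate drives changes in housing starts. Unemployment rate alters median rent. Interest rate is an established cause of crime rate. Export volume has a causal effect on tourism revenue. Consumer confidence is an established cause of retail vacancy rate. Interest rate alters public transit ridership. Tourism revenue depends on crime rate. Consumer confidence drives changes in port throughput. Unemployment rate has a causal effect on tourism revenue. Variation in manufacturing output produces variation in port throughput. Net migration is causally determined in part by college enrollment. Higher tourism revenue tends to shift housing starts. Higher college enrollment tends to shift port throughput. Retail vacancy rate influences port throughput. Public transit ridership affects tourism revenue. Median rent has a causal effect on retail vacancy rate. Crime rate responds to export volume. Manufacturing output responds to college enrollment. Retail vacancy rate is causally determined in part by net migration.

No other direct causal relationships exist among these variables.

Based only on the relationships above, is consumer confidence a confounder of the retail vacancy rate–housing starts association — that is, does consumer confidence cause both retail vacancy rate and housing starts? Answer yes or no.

no

Consumer confidence has no stated causal path to housing starts. A confounder must cause both variables, so consumer confidence does not qualify.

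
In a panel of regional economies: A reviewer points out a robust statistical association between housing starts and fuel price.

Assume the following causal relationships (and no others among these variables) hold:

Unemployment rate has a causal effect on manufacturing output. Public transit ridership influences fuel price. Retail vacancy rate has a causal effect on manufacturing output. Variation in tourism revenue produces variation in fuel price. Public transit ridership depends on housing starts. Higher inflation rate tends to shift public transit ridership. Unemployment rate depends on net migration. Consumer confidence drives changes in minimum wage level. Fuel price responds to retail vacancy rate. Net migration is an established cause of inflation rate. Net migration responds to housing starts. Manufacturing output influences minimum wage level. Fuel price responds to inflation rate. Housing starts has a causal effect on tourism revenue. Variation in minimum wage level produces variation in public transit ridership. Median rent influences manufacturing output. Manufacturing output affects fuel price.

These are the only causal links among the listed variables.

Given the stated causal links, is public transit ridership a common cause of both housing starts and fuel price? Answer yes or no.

Public transit ridership has no stated causal path to housing starts. A confounder must cause both variables, so public transit ridership does not qualify.

no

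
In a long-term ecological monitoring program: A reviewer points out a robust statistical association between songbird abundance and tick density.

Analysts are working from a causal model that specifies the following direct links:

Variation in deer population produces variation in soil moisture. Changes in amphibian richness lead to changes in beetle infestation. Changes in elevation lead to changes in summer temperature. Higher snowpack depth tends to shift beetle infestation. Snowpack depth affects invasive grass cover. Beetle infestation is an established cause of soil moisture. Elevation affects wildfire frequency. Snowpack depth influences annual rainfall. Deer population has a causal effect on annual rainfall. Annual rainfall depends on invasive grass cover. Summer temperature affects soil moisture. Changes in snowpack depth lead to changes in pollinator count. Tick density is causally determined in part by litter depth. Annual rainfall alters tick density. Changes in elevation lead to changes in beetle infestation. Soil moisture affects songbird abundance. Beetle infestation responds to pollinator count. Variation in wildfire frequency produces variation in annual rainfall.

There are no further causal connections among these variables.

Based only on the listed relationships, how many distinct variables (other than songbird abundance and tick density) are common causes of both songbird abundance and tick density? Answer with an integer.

The common causes are: deer population (to songbird abundance via deer population → soil moisture → songbird abundance; to tick density via deer population → annual rainfall → tick density); elevation (to songbird abundance via elevation → summer temperature → soil moisture → songbird abundance; to tick density via elevation → wildfire frequency → annual rainfall → tick density); snowpack depth (to songbird abundance via snowpack depth → beetle infestation → soil moisture → songbird abundance; to tick density via snowpack depth → annual rainfall → tick density).
Every other variable lacks a causal path to at least one of songbird abundance and tick density.

3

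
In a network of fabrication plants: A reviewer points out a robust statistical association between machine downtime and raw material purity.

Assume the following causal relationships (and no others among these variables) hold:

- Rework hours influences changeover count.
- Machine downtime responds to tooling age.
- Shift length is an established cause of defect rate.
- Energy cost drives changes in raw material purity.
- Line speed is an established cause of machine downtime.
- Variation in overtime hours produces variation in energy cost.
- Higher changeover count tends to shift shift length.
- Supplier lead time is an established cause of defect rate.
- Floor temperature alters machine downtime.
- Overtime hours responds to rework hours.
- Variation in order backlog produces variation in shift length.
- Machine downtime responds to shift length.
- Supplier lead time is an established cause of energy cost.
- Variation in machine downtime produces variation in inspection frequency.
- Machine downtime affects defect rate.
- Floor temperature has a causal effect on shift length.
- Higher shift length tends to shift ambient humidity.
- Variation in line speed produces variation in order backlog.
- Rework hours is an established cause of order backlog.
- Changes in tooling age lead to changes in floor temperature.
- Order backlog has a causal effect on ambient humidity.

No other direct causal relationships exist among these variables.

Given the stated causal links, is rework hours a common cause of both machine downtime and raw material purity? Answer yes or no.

Rework hours has a causal path to machine downtime (rework hours → changeover count → shift length → machine downtime) and to raw material purity (rework hours → overtime hours → energy cost → raw material purity), so it is a common cause of both — a confounder.

yes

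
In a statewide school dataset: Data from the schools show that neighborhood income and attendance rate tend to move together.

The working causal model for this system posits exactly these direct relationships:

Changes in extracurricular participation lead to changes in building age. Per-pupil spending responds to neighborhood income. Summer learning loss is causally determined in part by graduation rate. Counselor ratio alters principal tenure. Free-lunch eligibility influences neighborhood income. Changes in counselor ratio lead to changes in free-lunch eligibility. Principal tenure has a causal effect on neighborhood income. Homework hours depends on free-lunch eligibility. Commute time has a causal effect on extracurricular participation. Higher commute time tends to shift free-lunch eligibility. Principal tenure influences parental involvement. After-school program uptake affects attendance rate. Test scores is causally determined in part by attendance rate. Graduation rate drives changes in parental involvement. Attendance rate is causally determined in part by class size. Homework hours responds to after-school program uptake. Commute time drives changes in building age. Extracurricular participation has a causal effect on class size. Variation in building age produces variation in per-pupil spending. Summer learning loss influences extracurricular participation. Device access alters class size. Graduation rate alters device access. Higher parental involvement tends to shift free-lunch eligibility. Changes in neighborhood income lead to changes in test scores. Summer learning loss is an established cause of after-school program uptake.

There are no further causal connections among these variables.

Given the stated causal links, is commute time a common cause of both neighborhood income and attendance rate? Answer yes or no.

yes

Commute time has a causal path to neighborhood income (commute time → free-lunch eligibility → neighborhood income) and to attendance rate (commute time → extracurricular participation → class size → attendance rate), so it is a common cause of both — a confounder.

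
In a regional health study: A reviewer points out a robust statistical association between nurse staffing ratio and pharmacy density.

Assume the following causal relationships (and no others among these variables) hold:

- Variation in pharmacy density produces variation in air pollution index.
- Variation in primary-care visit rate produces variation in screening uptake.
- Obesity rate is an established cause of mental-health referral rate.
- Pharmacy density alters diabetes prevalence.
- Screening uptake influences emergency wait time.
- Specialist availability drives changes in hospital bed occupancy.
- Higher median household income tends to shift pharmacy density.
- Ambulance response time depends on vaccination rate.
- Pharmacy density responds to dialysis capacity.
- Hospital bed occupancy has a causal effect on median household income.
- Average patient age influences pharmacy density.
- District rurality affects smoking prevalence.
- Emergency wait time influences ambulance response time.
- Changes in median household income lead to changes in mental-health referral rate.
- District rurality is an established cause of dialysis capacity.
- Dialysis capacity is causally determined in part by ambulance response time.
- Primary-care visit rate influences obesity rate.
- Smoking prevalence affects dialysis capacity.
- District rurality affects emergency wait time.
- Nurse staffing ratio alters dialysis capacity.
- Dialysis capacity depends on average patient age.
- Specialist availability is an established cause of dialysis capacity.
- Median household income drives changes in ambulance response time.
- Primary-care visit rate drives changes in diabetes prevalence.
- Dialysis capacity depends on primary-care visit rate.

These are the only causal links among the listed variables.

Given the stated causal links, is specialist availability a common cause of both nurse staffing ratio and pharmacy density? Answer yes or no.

no

Specialist availability has no stated causal path to nurse staffing ratio. A confounder must cause both variables, so specialist availability does not qualify.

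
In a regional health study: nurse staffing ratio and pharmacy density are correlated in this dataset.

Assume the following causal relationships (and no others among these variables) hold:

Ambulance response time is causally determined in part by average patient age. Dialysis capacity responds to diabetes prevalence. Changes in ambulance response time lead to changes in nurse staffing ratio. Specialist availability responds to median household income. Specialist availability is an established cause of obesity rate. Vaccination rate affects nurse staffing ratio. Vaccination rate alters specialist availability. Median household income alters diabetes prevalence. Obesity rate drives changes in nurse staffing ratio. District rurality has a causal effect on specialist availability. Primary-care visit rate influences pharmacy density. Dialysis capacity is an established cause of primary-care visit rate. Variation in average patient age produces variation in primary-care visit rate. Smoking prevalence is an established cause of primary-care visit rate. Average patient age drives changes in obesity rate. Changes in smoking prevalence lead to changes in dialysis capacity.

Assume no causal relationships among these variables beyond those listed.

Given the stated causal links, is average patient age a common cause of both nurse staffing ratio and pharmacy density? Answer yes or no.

Average patient age has a causal path to nurse staffing ratio (average patient age → obesity rate → nurse staffing ratio) and to pharmacy density (average patient age → primary-care visit rate → pharmacy density), so it is a common cause of both — a confounder.

yes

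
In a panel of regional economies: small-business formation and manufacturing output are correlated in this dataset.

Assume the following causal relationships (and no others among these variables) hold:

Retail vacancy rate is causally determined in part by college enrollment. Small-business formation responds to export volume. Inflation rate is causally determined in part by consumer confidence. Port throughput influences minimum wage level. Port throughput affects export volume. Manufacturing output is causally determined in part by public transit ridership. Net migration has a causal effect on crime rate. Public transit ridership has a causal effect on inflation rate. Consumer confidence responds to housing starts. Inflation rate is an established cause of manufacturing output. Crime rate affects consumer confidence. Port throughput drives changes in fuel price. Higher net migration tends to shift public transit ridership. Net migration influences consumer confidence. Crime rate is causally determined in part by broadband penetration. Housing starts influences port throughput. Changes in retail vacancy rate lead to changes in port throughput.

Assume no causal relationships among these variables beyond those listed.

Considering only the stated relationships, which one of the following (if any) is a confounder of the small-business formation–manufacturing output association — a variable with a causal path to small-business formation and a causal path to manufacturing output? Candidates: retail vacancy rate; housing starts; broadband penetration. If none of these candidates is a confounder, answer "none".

housing starts

Housing starts causes small-business formation (housing starts → port throughput → export volume → small-business formation) and also causes manufacturing output (housing starts → consumer confidence → inflation rate → manufacturing output); it is a common cause of both.
Each of the other candidates lacks a causal path to at least one of small-business formation and manufacturing output, so they do not confound the relationship.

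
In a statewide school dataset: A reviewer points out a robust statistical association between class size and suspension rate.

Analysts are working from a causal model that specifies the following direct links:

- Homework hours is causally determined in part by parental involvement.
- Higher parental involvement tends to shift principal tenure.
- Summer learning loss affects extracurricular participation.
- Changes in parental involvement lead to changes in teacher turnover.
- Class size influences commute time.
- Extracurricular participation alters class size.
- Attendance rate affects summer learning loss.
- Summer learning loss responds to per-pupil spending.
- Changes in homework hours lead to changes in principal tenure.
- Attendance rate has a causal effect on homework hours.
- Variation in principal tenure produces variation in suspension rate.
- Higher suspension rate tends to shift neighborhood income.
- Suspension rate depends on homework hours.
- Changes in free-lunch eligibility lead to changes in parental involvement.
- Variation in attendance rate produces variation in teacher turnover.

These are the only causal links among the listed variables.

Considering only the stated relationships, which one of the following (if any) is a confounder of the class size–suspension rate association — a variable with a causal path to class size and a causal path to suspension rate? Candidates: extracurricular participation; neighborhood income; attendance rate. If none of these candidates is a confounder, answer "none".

Attendance rate causes class size (attendance rate → summer learning loss → extracurricular participation → class size) and also causes suspension rate (attendance rate → homework hours → suspension rate); it is a common cause of both.
Each of the other candidates lacks a causal path to at least one of class size and suspension rate, so they do not confound the relationship.

attendance rate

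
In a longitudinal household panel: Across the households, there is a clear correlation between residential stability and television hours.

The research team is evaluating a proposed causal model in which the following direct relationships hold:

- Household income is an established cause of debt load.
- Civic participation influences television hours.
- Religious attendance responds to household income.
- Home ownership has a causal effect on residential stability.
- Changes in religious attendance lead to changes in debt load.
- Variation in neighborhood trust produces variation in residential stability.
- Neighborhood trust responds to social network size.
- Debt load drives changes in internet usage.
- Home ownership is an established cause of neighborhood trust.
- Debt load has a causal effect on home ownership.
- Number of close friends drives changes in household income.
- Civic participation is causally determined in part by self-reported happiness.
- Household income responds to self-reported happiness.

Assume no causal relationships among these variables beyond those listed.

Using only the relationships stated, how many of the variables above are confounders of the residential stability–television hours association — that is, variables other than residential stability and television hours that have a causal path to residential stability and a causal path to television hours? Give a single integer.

The common causes are: self-reported happiness (to residential stability via self-reported happiness → household income → debt load → home ownership → residential stability; to television hours via self-reported happiness → civic participation → television hours).
Every other variable lacks a causal path to at least one of residential stability and television hours.

1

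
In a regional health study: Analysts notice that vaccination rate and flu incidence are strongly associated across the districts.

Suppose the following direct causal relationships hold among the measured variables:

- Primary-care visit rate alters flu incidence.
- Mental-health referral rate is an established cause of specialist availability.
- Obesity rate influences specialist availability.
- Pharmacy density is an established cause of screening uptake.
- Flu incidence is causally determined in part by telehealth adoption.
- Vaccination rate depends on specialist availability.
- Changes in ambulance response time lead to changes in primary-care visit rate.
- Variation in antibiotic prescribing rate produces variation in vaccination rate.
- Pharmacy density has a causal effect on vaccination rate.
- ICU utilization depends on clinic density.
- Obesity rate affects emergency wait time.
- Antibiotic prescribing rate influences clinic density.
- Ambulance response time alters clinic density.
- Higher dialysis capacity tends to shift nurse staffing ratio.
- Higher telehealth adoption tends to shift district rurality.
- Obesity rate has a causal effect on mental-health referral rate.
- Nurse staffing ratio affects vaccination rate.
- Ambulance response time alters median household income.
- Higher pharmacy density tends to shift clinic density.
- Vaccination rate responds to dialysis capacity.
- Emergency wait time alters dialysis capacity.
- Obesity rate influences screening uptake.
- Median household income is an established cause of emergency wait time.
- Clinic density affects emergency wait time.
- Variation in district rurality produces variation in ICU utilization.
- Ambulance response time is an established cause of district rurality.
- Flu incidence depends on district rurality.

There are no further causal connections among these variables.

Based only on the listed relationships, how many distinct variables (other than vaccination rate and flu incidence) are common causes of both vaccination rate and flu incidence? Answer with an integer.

The common causes are: ambulance response time (to vaccination rate via ambulance response time → clinic density → emergency wait time → dialysis capacity → vaccination rate; to flu incidence via ambulance response time → primary-care visit rate → flu incidence).
Every other variable lacks a causal path to at least one of vaccination rate and flu incidence.

1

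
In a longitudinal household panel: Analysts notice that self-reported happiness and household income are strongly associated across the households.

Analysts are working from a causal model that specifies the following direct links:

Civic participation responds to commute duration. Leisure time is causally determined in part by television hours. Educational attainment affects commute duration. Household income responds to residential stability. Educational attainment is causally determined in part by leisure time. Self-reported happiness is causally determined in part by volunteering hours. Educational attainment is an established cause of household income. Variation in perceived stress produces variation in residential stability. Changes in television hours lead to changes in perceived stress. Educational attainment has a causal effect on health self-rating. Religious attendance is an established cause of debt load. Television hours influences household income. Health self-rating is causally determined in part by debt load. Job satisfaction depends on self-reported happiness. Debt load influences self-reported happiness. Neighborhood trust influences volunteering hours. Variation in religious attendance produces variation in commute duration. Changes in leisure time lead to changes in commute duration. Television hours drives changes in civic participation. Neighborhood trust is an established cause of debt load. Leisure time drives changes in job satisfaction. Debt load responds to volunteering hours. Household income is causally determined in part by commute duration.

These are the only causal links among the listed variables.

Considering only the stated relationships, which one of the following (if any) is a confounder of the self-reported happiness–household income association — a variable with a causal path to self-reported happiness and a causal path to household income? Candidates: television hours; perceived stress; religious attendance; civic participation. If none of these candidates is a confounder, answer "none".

Religious attendance causes self-reported happiness (religious attendance → debt load → self-reported happiness) and also causes household income (religious attendance → commute duration → household income); it is a common cause of both.
Each of the other candidates lacks a causal path to at least one of self-reported happiness and household income, so they do not confound the relationship.

religious attendance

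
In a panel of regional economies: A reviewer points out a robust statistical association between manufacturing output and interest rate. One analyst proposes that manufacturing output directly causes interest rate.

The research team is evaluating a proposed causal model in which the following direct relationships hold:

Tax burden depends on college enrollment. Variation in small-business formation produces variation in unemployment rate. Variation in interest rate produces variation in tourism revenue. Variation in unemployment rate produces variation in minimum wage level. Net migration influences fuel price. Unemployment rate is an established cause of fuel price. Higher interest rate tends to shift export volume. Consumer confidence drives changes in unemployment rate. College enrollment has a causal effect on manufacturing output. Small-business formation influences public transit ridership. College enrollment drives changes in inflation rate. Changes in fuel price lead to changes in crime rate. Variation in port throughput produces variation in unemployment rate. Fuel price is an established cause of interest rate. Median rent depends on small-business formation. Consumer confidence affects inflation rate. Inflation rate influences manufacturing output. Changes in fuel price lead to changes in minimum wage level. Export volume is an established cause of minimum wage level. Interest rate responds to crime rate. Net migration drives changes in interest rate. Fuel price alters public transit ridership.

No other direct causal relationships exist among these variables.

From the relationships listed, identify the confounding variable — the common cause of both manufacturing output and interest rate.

consumer confidence

Consumer confidence has a causal path to manufacturing output (consumer confidence → inflation rate → manufacturing output) and a separate causal path to interest rate (consumer confidence → unemployment rate → fuel price → interest rate), so it is a common cause of both.
No stated relationship gives manufacturing output a causal route to interest rate, so the correlation is explained by the shared upstream cause rather than a direct effect.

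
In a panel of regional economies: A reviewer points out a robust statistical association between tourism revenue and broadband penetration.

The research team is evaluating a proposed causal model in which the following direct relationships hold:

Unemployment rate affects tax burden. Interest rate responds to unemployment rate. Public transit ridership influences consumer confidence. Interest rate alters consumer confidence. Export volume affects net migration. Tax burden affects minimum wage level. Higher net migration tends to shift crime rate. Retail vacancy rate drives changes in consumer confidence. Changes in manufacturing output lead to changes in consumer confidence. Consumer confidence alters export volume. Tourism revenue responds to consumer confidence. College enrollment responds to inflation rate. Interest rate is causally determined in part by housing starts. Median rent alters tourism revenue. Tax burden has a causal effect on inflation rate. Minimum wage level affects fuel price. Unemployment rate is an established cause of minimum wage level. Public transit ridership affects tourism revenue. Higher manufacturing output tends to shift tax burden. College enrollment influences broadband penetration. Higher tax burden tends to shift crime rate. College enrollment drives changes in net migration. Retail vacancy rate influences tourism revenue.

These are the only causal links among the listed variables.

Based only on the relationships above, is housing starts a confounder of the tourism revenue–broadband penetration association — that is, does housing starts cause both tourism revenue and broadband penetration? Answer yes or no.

Housing starts has no stated causal path to broadband penetration. A confounder must cause both variables, so housing starts does not qualify.

no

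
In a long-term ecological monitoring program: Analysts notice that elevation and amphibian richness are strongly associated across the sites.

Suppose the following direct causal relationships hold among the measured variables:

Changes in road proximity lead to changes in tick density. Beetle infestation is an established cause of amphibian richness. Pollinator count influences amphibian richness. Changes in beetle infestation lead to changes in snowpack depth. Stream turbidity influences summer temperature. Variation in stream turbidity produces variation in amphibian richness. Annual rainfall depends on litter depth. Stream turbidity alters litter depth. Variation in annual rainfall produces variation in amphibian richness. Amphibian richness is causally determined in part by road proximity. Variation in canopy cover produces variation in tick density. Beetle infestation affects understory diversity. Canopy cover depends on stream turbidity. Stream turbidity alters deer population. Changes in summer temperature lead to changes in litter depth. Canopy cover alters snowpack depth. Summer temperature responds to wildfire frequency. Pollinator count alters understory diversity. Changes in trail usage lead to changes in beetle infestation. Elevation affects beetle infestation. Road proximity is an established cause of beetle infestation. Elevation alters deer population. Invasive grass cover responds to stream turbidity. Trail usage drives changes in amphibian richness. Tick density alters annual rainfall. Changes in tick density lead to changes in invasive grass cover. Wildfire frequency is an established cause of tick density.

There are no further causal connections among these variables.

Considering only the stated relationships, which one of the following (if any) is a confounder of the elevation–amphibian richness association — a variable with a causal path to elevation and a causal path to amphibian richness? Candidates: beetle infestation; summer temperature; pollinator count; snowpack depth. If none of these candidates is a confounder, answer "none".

none

None of the listed candidates has causal paths to both elevation and amphibian richness in the stated relationships, so none is a common cause.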